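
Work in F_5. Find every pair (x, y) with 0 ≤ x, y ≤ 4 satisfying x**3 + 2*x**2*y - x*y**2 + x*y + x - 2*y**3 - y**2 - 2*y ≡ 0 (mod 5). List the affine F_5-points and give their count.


Affine F_5-points: {(0, 0), (0, 1), (1, 2), (2, 0), (3, 0), (4, 1), (4, 2)}; count = 7.

For each of the 25 pairs (x, y) ∈ F_5², evaluate f(x, y) mod 5. Record the zeros.
  x = 0: [0↦0, 1↦0, 2↦1, 3↦1, 4↦3]  zeros at y ∈ {0, 1}
  x = 1: [0↦2, 1↦4, 2↦0, 3↦3, 4↦1]  zeros at y ∈ {2}
  x = 2: [0↦0, 1↦3, 2↦3, 3↦3, 4↦1]  zeros at y ∈ {0}
  x = 3: [0↦0, 1↦3, 2↦1, 3↦2, 4↦4]  zeros at y ∈ {0}
  x = 4: [0↦3, 1↦0, 2↦0, 3↦1, 4↦1]  zeros at y ∈ {1, 2}
Collecting zeros: affine points = {(0, 0), (0, 1), (1, 2), (2, 0), (3, 0), (4, 1), (4, 2)}.
Total count |C(F_5)_aff| = 7.


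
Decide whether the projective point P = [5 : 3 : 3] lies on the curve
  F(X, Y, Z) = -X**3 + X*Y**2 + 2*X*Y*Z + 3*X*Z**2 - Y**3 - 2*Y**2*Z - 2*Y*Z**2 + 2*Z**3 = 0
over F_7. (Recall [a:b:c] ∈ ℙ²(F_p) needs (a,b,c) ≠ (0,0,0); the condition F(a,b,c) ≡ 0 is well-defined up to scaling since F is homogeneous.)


F(5,3,3) ≡ 1 (mod 7); P is NOT on the curve.

Evaluate F(5, 3, 3) term-by-term (mod 7).
  -X**3 ↦ -1·125·1·1 = -125
  X*Y**2 ↦ 1·5·9·1 = 45
  2*X*Y*Z ↦ 2·5·3·3 = 90
  3*X*Z**2 ↦ 3·5·1·9 = 135
  -Y**3 ↦ -1·1·27·1 = -27
  -2*Y**2*Z ↦ -2·1·9·3 = -54
  -2*Y*Z**2 ↦ -2·1·3·9 = -54
  2*Z**3 ↦ 2·1·1·27 = 54
Sum: F(5, 3, 3) = (-125) + (45) + (90) + (135) + (-27) + (-54) + (-54) + (54) = 64.
Reducing mod 7: 64 ≡ 1 (mod 7).
Since F(a, b, c) ≡ 1 ≠ 0 (mod 7), P does NOT lie on the curve.


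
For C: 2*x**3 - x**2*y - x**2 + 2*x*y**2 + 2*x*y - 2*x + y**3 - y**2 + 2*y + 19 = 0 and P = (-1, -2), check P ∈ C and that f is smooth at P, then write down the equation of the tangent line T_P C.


Tangent line at P: 6*x + 23*y + 52 = 0.

Step 1: f(-1, -2) = 0, so P lies on C.
Step 2: partial derivatives
  f_x(x, y) = 6*x**2 - 2*x*y - 2*x + 2*y**2 + 2*y - 2, f_y(x, y) = -x**2 + 4*x*y + 2*x + 3*y**2 - 2*y + 2.
  f_x(P) = 6, f_y(P) = 23 (gradient nonzero, so P is smooth).
Step 3: tangent line at P: 6·(x − -1) + 23·(y − -2) = 0.
Expanding: 6*x + 23*y + 52 = 0.


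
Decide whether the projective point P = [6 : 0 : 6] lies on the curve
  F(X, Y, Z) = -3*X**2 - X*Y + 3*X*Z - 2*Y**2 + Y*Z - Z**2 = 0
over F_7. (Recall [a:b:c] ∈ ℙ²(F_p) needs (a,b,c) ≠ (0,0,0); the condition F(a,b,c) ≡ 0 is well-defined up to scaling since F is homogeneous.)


F(6,0,6) ≡ 6 (mod 7); P is NOT on the curve.

Evaluate F(6, 0, 6) term-by-term (mod 7).
  -3*X**2 ↦ -3·36·1·1 = -108
  -X*Y ↦ -1·6·0·1 = 0
  3*X*Z ↦ 3·6·1·6 = 108
  -2*Y**2 ↦ -2·1·0·1 = 0
  Y*Z ↦ 1·1·0·6 = 0
  -Z**2 ↦ -1·1·1·36 = -36
Sum: F(6, 0, 6) = (-108) + (0) + (108) + (0) + (0) + (-36) = -36.
Reducing mod 7: -36 ≡ 6 (mod 7).
Since F(a, b, c) ≡ 6 ≠ 0 (mod 7), P does NOT lie on the curve.


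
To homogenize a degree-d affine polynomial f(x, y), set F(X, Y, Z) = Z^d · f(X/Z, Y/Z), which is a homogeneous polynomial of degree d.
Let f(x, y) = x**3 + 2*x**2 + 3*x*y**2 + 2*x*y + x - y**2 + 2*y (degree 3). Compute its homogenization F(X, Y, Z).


F(X, Y, Z) = X**3 + 2*X**2*Z + 3*X*Y**2 + 2*X*Y*Z + X*Z**2 - Y**2*Z + 2*Y*Z**2

deg(f) = 3.
Substitute x = X/Z, y = Y/Z into f, then multiply by Z^3.
  monomial 1·x^3·y^0 ↦ 1·X^3·Y^0·Z^0.
  monomial 2·x^2·y^0 ↦ 2·X^2·Y^0·Z^1.
  monomial 3·x^1·y^2 ↦ 3·X^1·Y^2·Z^0.
  monomial 2·x^1·y^1 ↦ 2·X^1·Y^1·Z^1.
  monomial 1·x^1·y^0 ↦ 1·X^1·Y^0·Z^2.
  monomial -1·x^0·y^2 ↦ -1·X^0·Y^2·Z^1.
  monomial 2·x^0·y^1 ↦ 2·X^0·Y^1·Z^2.
Collecting: F(X, Y, Z) = X**3 + 2*X**2*Z + 3*X*Y**2 + 2*X*Y*Z + X*Z**2 - Y**2*Z + 2*Y*Z**2.


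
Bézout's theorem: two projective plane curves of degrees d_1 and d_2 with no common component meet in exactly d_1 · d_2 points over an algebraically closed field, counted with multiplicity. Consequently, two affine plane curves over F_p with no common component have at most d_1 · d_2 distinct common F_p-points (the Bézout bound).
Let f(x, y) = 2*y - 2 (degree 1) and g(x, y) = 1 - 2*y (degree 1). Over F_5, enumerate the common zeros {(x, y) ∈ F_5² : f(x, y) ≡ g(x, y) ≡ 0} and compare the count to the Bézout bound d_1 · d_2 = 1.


Common zeros: ∅; count = 0; Bézout bound = 1.

deg(f) = 1, deg(g) = 1, so Bézout bound = 1.
Scan x ∈ F_5. For each x, list the y ∈ F_5 with f(x, y) ≡ 0 and those with g(x, y) ≡ 0 (mod 5); the common zeros in that column are the intersection.
  x = 0: f ≡ 0 at y ∈ {1}; g ≡ 0 at y ∈ {3}; common: ∅.
  x = 1: f ≡ 0 at y ∈ {1}; g ≡ 0 at y ∈ {3}; common: ∅.
  x = 2: f ≡ 0 at y ∈ {1}; g ≡ 0 at y ∈ {3}; common: ∅.
  x = 3: f ≡ 0 at y ∈ {1}; g ≡ 0 at y ∈ {3}; common: ∅.
  x = 4: f ≡ 0 at y ∈ {1}; g ≡ 0 at y ∈ {3}; common: ∅.
Collecting: common zeros = ∅, so the count is 0.
Comparison with the Bézout bound: 0 ≤ 1 = deg(f)·deg(g), as expected for curves with no common component (the affine F_5-count falls short of the bound because intersections may lie at infinity, over extension fields, or carry multiplicity).


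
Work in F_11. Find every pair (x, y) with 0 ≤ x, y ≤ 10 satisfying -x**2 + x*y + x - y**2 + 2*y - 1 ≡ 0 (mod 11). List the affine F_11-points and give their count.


Affine F_11-points: {(0, 1), (1, 5), (1, 9), (2, 1), (2, 3), (5, 2), (5, 5), (8, 4), (8, 6), (9, 2), (9, 9), (10, 6)}; count = 12.

For each of the 121 pairs (x, y) ∈ F_11², evaluate f(x, y) mod 11. Record the zeros.
  x = 0: [0↦10, 1↦0, 2↦10, 3↦7, 4↦2, 5↦6, 6↦8, 7↦8, 8↦6, 9↦2, 10↦7]  zeros at y ∈ {1}
  x = 1: [0↦10, 1↦1, 2↦1, 3↦10, 4↦6, 5↦0, 6↦3, 7↦4, 8↦3, 9↦0, 10↦6]  zeros at y ∈ {5, 9}
  x = 2: [0↦8, 1↦0, 2↦1, 3↦0, 4↦8, 5↦3, 6↦7, 7↦9, 8↦9, 9↦7, 10↦3]  zeros at y ∈ {1, 3}
  x = 3: [0↦4, 1↦8, 2↦10, 3↦10, 4↦8, 5↦4, 6↦9, 7↦1, 8↦2, 9↦1, 10↦9]  zeros at y ∈ ∅
  x = 4: [0↦9, 1↦3, 2↦6, 3↦7, 4↦6, 5↦3, 6↦9, 7↦2, 8↦4, 9↦4, 10↦2]  zeros at y ∈ ∅
  x = 5: [0↦1, 1↦7, 2↦0, 3↦2, 4↦2, 5↦0, 6↦7, 7↦1, 8↦4, 9↦5, 10↦4]  zeros at y ∈ {2, 5}
  x = 6: [0↦2, 1↦9, 2↦3, 3↦6, 4↦7, 5↦6, 6↦3, 7↦9, 8↦2, 9↦4, 10↦4]  zeros at y ∈ ∅
  x = 7: [0↦1, 1↦9, 2↦4, 3↦8, 4↦10, 5↦10, 6↦8, 7↦4, 8↦9, 9↦1, 10↦2]  zeros at y ∈ ∅
  x = 8: [0↦9, 1↦7, 2↦3, 3↦8, 4↦0, 5↦1, 6↦0, 7↦8, 8↦3, 9↦7, 10↦9]  zeros at y ∈ {4, 6}
  x = 9: [0↦4, 1↦3, 2↦0, 3↦6, 4↦10, 5↦1, 6↦1, 7↦10, 8↦6, 9↦0, 10↦3]  zeros at y ∈ {2, 9}
  x = 10: [0↦8, 1↦8, 2↦6, 3↦2, 4↦7, 5↦10, 6↦0, 7↦10, 8↦7, 9↦2, 10↦6]  zeros at y ∈ {6}
Collecting zeros: affine points = {(0, 1), (1, 5), (1, 9), (2, 1), (2, 3), (5, 2), (5, 5), (8, 4), (8, 6), (9, 2), (9, 9), (10, 6)}.
Total count |C(F_11)_aff| = 12.


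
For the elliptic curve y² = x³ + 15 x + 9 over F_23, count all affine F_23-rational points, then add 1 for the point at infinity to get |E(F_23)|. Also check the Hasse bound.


Affine points = {(0, 3), (0, 20), (1, 5), (1, 18), (2, 1), (2, 22), (3, 9), (3, 14), (4, 8), (4, 15), (5, 5), (5, 18), (6, 4), (6, 19), (10, 3), (10, 20), (12, 10), (12, 13), (13, 3), (13, 20), (17, 5), (17, 18), (18, 4), (18, 19), (19, 0), (20, 11), (20, 12), (22, 4), (22, 19)}; affine count = 29; |E(F_23)| = 30.

Discriminant check: Δ ∝ 4a³ + 27b² = 4·15³ + 27·9² = 4·3375 + 27·81 ≡ 1 (mod 23). Nonzero ⇒ E is nonsingular.
For each x ∈ F_23, compute rhs = x³ + 15·x + 9 mod 23, then count y ∈ F_23 with y² ≡ rhs.
  x = 0: rhs = 9, matching y values: 3, 20 (2 points).
  x = 1: rhs = 2, matching y values: 5, 18 (2 points).
  x = 2: rhs = 1, matching y values: 1, 22 (2 points).
  x = 3: rhs = 12, matching y values: 9, 14 (2 points).
  x = 4: rhs = 18, matching y values: 8, 15 (2 points).
  x = 5: rhs = 2, matching y values: 5, 18 (2 points).
  x = 6: rhs = 16, matching y values: 4, 19 (2 points).
  x = 7: rhs = 20, matching y values: none (0 points).
  x = 8: rhs = 20, matching y values: none (0 points).
  x = 9: rhs = 22, matching y values: none (0 points).
  x = 10: rhs = 9, matching y values: 3, 20 (2 points).
  x = 11: rhs = 10, matching y values: none (0 points).
  x = 12: rhs = 8, matching y values: 10, 13 (2 points).
  x = 13: rhs = 9, matching y values: 3, 20 (2 points).
  x = 14: rhs = 19, matching y values: none (0 points).
  x = 15: rhs = 21, matching y values: none (0 points).
  x = 16: rhs = 21, matching y values: none (0 points).
  x = 17: rhs = 2, matching y values: 5, 18 (2 points).
  x = 18: rhs = 16, matching y values: 4, 19 (2 points).
  x = 19: rhs = 0, matching y values: 0 (1 points).
  x = 20: rhs = 6, matching y values: 11, 12 (2 points).
  x = 21: rhs = 17, matching y values: none (0 points).
  x = 22: rhs = 16, matching y values: 4, 19 (2 points).
Total affine count: 29.
Full point count |E(F_23)| = 29 + 1 = 30.
Hasse bound: |30 − (23+1)| = |6| = 6 ≤ 2√23 ≈ 9.5917 ✓.


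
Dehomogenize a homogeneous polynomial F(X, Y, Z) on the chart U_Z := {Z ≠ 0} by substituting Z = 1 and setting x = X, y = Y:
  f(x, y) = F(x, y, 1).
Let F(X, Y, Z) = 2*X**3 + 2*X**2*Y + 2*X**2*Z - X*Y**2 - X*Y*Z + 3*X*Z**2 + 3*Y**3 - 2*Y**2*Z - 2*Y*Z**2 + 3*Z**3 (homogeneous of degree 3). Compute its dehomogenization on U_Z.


f(x, y) = 2*x**3 + 2*x**2*y + 2*x**2 - x*y**2 - x*y + 3*x + 3*y**3 - 2*y**2 - 2*y + 3

On U_Z we set Z = 1. Each monomial c·X^i·Y^j·Z^k in F becomes c·x^i·y^j·1^k = c·x^i·y^j.
Substituting Z = 1: F(X, Y, 1) = 2*x**3 + 2*x**2*y + 2*x**2 - x*y**2 - x*y + 3*x + 3*y**3 - 2*y**2 - 2*y + 3.
Note: deg(f) ≤ deg(F) = 3; strict inequality happens when F is divisible by Z (lost terms).


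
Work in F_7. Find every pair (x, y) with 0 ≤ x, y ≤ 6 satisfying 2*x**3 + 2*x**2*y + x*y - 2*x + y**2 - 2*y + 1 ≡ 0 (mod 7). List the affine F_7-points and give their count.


Affine F_7-points: {(0, 1), (1, 2), (1, 4), (3, 0), (3, 2), (4, 4), (5, 4), (5, 6), (6, 3), (6, 5)}; count = 10.

For each of the 49 pairs (x, y) ∈ F_7², evaluate f(x, y) mod 7. Record the zeros.
  x = 0: [0↦1, 1↦0, 2↦1, 3↦4, 4↦2, 5↦2, 6↦4]  zeros at y ∈ {1}
  x = 1: [0↦1, 1↦3, 2↦0, 3↦6, 4↦0, 5↦3, 6↦1]  zeros at y ∈ {2, 4}
  x = 2: [0↦6, 1↦1, 2↦5, 3↦4, 4↦5, 5↦1, 6↦6]  zeros at y ∈ ∅
  x = 3: [0↦0, 1↦6, 2↦0, 3↦3, 4↦1, 5↦1, 6↦3]  zeros at y ∈ {0, 2}
  x = 4: [0↦2, 1↦2, 2↦4, 3↦1, 4↦0, 5↦1, 6↦4]  zeros at y ∈ {4}
  x = 5: [0↦3, 1↦1, 2↦1, 3↦3, 4↦0, 5↦6, 6↦0]  zeros at y ∈ {4, 6}
  x = 6: [0↦1, 1↦1, 2↦3, 3↦0, 4↦6, 5↦0, 6↦3]  zeros at y ∈ {3, 5}
Collecting zeros: affine points = {(0, 1), (1, 2), (1, 4), (3, 0), (3, 2), (4, 4), (5, 4), (5, 6), (6, 3), (6, 5)}.
Total count |C(F_7)_aff| = 10.


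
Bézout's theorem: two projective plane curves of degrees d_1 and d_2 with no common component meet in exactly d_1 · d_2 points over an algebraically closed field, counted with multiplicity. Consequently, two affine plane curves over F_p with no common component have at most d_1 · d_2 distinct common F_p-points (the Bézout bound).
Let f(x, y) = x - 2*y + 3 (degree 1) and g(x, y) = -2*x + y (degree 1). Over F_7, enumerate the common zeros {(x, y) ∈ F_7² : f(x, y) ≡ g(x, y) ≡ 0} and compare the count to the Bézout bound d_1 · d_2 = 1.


Common zeros: {(1, 2)}; count = 1; Bézout bound = 1.

deg(f) = 1, deg(g) = 1, so Bézout bound = 1.
Scan x ∈ F_7. For each x, list the y ∈ F_7 with f(x, y) ≡ 0 and those with g(x, y) ≡ 0 (mod 7); the common zeros in that column are the intersection.
  x = 0: f ≡ 0 at y ∈ {5}; g ≡ 0 at y ∈ {0}; common: ∅.
  x = 1: f ≡ 0 at y ∈ {2}; g ≡ 0 at y ∈ {2}; common: {2}.
  x = 2: f ≡ 0 at y ∈ {6}; g ≡ 0 at y ∈ {4}; common: ∅.
  x = 3: f ≡ 0 at y ∈ {3}; g ≡ 0 at y ∈ {6}; common: ∅.
  x = 4: f ≡ 0 at y ∈ {0}; g ≡ 0 at y ∈ {1}; common: ∅.
  x = 5: f ≡ 0 at y ∈ {4}; g ≡ 0 at y ∈ {3}; common: ∅.
  x = 6: f ≡ 0 at y ∈ {1}; g ≡ 0 at y ∈ {5}; common: ∅.
Collecting: common zeros = {(1, 2)}, so the count is 1.
Comparison with the Bézout bound: 1 ≤ 1 = deg(f)·deg(g), as expected for curves with no common component (the bound is attained).


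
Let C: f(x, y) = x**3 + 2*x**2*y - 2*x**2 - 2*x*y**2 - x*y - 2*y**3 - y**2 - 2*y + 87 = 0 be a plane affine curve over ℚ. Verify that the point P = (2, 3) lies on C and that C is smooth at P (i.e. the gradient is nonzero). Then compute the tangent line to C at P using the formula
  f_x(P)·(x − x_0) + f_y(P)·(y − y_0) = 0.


Tangent line at P: 7*x - 80*y + 226 = 0.

Step 1: f(2, 3) = 0, so P lies on C.
Step 2: partial derivatives
  f_x(x, y) = 3*x**2 + 4*x*y - 4*x - 2*y**2 - y, f_y(x, y) = 2*x**2 - 4*x*y - x - 6*y**2 - 2*y - 2.
  f_x(P) = 7, f_y(P) = -80 (gradient nonzero, so P is smooth).
Step 3: tangent line at P: 7·(x − 2) + -80·(y − 3) = 0.
Expanding: 7*x - 80*y + 226 = 0.


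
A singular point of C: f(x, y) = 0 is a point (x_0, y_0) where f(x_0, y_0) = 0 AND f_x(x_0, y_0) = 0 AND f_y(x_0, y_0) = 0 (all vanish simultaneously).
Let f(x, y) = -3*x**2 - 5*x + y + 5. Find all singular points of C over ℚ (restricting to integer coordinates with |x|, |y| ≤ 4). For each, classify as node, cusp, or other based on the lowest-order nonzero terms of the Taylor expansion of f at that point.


No singular points in the scanned grid; C is smooth there.

Compute partial derivatives:
  f_x = -6*x - 5.
  f_y = 1.
f_y = 1 is a nonzero constant, so f_y never vanishes: no point (x, y) can satisfy f = f_x = f_y = 0. In particular no (x, y) ∈ {−4, ..., 4}² is singular; the curve is smooth.


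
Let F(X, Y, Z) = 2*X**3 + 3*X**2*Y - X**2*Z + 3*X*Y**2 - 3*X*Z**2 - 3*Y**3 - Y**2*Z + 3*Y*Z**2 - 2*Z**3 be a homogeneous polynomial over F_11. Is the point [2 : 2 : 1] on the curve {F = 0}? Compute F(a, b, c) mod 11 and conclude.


F(2,2,1) ≡ 8 (mod 11); P is NOT on the curve.

Evaluate F(2, 2, 1) term-by-term (mod 11).
  2*X**3 ↦ 2·8·1·1 = 16
  3*X**2*Y ↦ 3·4·2·1 = 24
  -X**2*Z ↦ -1·4·1·1 = -4
  3*X*Y**2 ↦ 3·2·4·1 = 24
  -3*X*Z**2 ↦ -3·2·1·1 = -6
  -3*Y**3 ↦ -3·1·8·1 = -24
  -Y**2*Z ↦ -1·1·4·1 = -4
  3*Y*Z**2 ↦ 3·1·2·1 = 6
  -2*Z**3 ↦ -2·1·1·1 = -2
Sum: F(2, 2, 1) = (16) + (24) + (-4) + (24) + (-6) + (-24) + (-4) + (6) + (-2) = 30.
Reducing mod 11: 30 ≡ 8 (mod 11).
Since F(a, b, c) ≡ 8 ≠ 0 (mod 11), P does NOT lie on the curve.


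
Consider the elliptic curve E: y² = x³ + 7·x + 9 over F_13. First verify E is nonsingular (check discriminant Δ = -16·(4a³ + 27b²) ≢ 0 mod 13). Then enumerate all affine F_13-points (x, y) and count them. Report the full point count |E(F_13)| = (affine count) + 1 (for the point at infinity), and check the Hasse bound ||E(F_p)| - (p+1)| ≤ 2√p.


Affine points = {(0, 3), (0, 10), (1, 2), (1, 11), (4, 6), (4, 7), (5, 0), (10, 0), (11, 0), (12, 1), (12, 12)}; affine count = 11; |E(F_13)| = 12.

Discriminant check: Δ ∝ 4a³ + 27b² = 4·7³ + 27·9² = 4·343 + 27·81 ≡ 10 (mod 13). Nonzero ⇒ E is nonsingular.
For each x ∈ F_13, compute rhs = x³ + 7·x + 9 mod 13, then count y ∈ F_13 with y² ≡ rhs.
  x = 0: rhs = 9, matching y values: 3, 10 (2 points).
  x = 1: rhs = 4, matching y values: 2, 11 (2 points).
  x = 2: rhs = 5, matching y values: none (0 points).
  x = 3: rhs = 5, matching y values: none (0 points).
  x = 4: rhs = 10, matching y values: 6, 7 (2 points).
  x = 5: rhs = 0, matching y values: 0 (1 points).
  x = 6: rhs = 7, matching y values: none (0 points).
  x = 7: rhs = 11, matching y values: none (0 points).
  x = 8: rhs = 5, matching y values: none (0 points).
  x = 9: rhs = 8, matching y values: none (0 points).
  x = 10: rhs = 0, matching y values: 0 (1 points).
  x = 11: rhs = 0, matching y values: 0 (1 points).
  x = 12: rhs = 1, matching y values: 1, 12 (2 points).
Total affine count: 11.
Full point count |E(F_13)| = 11 + 1 = 12.
Hasse bound: |12 − (13+1)| = |-2| = 2 ≤ 2√13 ≈ 7.2111 ✓.


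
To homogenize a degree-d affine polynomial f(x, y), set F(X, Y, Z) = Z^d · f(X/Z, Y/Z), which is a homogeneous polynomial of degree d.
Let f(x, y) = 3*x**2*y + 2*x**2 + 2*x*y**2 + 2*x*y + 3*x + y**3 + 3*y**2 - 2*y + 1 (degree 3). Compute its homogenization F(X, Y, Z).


F(X, Y, Z) = 3*X**2*Y + 2*X**2*Z + 2*X*Y**2 + 2*X*Y*Z + 3*X*Z**2 + Y**3 + 3*Y**2*Z - 2*Y*Z**2 + Z**3

deg(f) = 3.
Substitute x = X/Z, y = Y/Z into f, then multiply by Z^3.
  monomial 3·x^2·y^1 ↦ 3·X^2·Y^1·Z^0.
  monomial 2·x^2·y^0 ↦ 2·X^2·Y^0·Z^1.
  monomial 2·x^1·y^2 ↦ 2·X^1·Y^2·Z^0.
  monomial 2·x^1·y^1 ↦ 2·X^1·Y^1·Z^1.
  monomial 3·x^1·y^0 ↦ 3·X^1·Y^0·Z^2.
  monomial 1·x^0·y^3 ↦ 1·X^0·Y^3·Z^0.
  monomial 3·x^0·y^2 ↦ 3·X^0·Y^2·Z^1.
  monomial -2·x^0·y^1 ↦ -2·X^0·Y^1·Z^2.
  monomial 1·x^0·y^0 ↦ 1·X^0·Y^0·Z^3.
Collecting: F(X, Y, Z) = 3*X**2*Y + 2*X**2*Z + 2*X*Y**2 + 2*X*Y*Z + 3*X*Z**2 + Y**3 + 3*Y**2*Z - 2*Y*Z**2 + Z**3.


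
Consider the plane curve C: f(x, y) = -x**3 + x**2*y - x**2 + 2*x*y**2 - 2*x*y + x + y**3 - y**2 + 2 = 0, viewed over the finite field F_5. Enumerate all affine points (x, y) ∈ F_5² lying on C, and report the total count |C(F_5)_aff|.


Affine F_5-points: {(0, 3), (0, 4), (3, 3), (3, 4), (4, 3)}; count = 5.

For each of the 25 pairs (x, y) ∈ F_5², evaluate f(x, y) mod 5. Record the zeros.
  x = 0: [0↦2, 1↦2, 2↦1, 3↦0, 4↦0]  zeros at y ∈ {3, 4}
  x = 1: [0↦1, 1↦2, 2↦1, 3↦4, 4↦2]  zeros at y ∈ ∅
  x = 2: [0↦2, 1↦1, 2↦2, 3↦1, 4↦4]  zeros at y ∈ ∅
  x = 3: [0↦4, 1↦3, 2↦3, 3↦0, 4↦0]  zeros at y ∈ {3, 4}
  x = 4: [0↦1, 1↦2, 2↦3, 3↦0, 4↦4]  zeros at y ∈ {3}
Collecting zeros: affine points = {(0, 3), (0, 4), (3, 3), (3, 4), (4, 3)}.
Total count |C(F_5)_aff| = 5.


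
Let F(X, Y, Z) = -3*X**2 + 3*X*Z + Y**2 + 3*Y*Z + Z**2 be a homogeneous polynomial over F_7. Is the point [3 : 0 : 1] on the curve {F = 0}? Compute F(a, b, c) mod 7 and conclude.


F(3,0,1) ≡ 4 (mod 7); P is NOT on the curve.

Evaluate F(3, 0, 1) term-by-term (mod 7).
  -3*X**2 ↦ -3·9·1·1 = -27
  3*X*Z ↦ 3·3·1·1 = 9
  Y**2 ↦ 1·1·0·1 = 0
  3*Y*Z ↦ 3·1·0·1 = 0
  Z**2 ↦ 1·1·1·1 = 1
Sum: F(3, 0, 1) = (-27) + (9) + (0) + (0) + (1) = -17.
Reducing mod 7: -17 ≡ 4 (mod 7).
Since F(a, b, c) ≡ 4 ≠ 0 (mod 7), P does NOT lie on the curve.


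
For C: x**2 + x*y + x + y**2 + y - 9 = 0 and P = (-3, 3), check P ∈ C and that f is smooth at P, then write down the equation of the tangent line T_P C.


Tangent line at P: -2*x + 4*y - 18 = 0.

Step 1: f(-3, 3) = 0, so P lies on C.
Step 2: partial derivatives
  f_x(x, y) = 2*x + y + 1, f_y(x, y) = x + 2*y + 1.
  f_x(P) = -2, f_y(P) = 4 (gradient nonzero, so P is smooth).
Step 3: tangent line at P: -2·(x − -3) + 4·(y − 3) = 0.
Expanding: -2*x + 4*y - 18 = 0.


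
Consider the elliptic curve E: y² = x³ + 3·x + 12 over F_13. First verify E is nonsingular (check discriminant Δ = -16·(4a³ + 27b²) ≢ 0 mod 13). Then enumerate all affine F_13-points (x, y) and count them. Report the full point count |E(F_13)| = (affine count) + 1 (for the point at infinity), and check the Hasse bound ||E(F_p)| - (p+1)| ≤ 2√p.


Affine points = {(0, 5), (0, 8), (1, 4), (1, 9), (2, 0), (3, 3), (3, 10), (4, 6), (4, 7), (5, 3), (5, 10), (6, 5), (6, 8), (7, 5), (7, 8), (9, 1), (9, 12)}; affine count = 17; |E(F_13)| = 18.

Discriminant check: Δ ∝ 4a³ + 27b² = 4·3³ + 27·12² = 4·27 + 27·144 ≡ 5 (mod 13). Nonzero ⇒ E is nonsingular.
For each x ∈ F_13, compute rhs = x³ + 3·x + 12 mod 13, then count y ∈ F_13 with y² ≡ rhs.
  x = 0: rhs = 12, matching y values: 5, 8 (2 points).
  x = 1: rhs = 3, matching y values: 4, 9 (2 points).
  x = 2: rhs = 0, matching y values: 0 (1 points).
  x = 3: rhs = 9, matching y values: 3, 10 (2 points).
  x = 4: rhs = 10, matching y values: 6, 7 (2 points).
  x = 5: rhs = 9, matching y values: 3, 10 (2 points).
  x = 6: rhs = 12, matching y values: 5, 8 (2 points).
  x = 7: rhs = 12, matching y values: 5, 8 (2 points).
  x = 8: rhs = 2, matching y values: none (0 points).
  x = 9: rhs = 1, matching y values: 1, 12 (2 points).
  x = 10: rhs = 2, matching y values: none (0 points).
  x = 11: rhs = 11, matching y values: none (0 points).
  x = 12: rhs = 8, matching y values: none (0 points).
Total affine count: 17.
Full point count |E(F_13)| = 17 + 1 = 18.
Hasse bound: |18 − (13+1)| = |4| = 4 ≤ 2√13 ≈ 7.2111 ✓.


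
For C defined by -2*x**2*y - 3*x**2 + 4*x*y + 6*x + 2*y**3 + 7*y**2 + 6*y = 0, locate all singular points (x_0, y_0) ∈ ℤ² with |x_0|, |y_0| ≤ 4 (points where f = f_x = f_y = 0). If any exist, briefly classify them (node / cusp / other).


Singular points: {(1, -1)}; classification: node.

Compute partial derivatives:
  f_x = -4*x*y - 6*x + 4*y + 6.
  f_y = -2*x**2 + 4*x + 6*y**2 + 14*y + 6.
Scan x_0 ∈ {−4, ..., 4}. For each x_0, f_y(x_0, y) is a polynomial in y; find its integer roots y ∈ {−4, ..., 4}, then test f_x and f at those candidates.
  x = -4: f_y(-4, y) = 6*y**2 + 14*y - 42; no integer root y with |y| ≤ 4.
  x = -3: f_y(-3, y) = 6*y**2 + 14*y - 24; no integer root y with |y| ≤ 4.
  x = -2: f_y(-2, y) = 6*y**2 + 14*y - 10; no integer root y with |y| ≤ 4.
  x = -1: f_y(-1, y) = 6*y**2 + 14*y; vanishes at y ∈ {0}. (-1, 0): f_x = 12 ≠ 0.
  x = 0: f_y(0, y) = 6*y**2 + 14*y + 6; no integer root y with |y| ≤ 4.
  x = 1: f_y(1, y) = 6*y**2 + 14*y + 8; vanishes at y ∈ {-1}. (1, -1): f_x = 0, f = 0 — SINGULAR.
  x = 2: f_y(2, y) = 6*y**2 + 14*y + 6; no integer root y with |y| ≤ 4.
  x = 3: f_y(3, y) = 6*y**2 + 14*y; vanishes at y ∈ {0}. (3, 0): f_x = -12 ≠ 0.
  x = 4: f_y(4, y) = 6*y**2 + 14*y - 10; no integer root y with |y| ≤ 4.
Only singular point on the grid: (1, -1).
Classify: substitute x = 1 + u, y = -1 + v and expand: f = -2*u**2*v - u**2 + 2*v**3 + v**2.
No constant or linear terms (consistent with a singular point). Quadratic part: -u**2 + v**2. Cubic part: -2*u**2*v + 2*v**3.
The quadratic part v**2 - u**2 = (v − u)(v + u) splits into two distinct linear factors, so there are two distinct tangent lines y − -1 = ±(x − 1) — this is a node (ordinary double point).
Classification: node.


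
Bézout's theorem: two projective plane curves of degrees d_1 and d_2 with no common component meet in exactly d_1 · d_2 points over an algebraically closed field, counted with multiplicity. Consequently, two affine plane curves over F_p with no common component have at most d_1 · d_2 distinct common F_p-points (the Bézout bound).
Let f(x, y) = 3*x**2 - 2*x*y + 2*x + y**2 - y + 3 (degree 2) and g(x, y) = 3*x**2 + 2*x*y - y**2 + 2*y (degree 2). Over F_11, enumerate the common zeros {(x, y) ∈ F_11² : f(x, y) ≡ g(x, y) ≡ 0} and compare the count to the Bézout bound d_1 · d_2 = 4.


Common zeros: ∅; count = 0; Bézout bound = 4.

deg(f) = 2, deg(g) = 2, so Bézout bound = 4.
Scan x ∈ F_11. For each x, list the y ∈ F_11 with f(x, y) ≡ 0 and those with g(x, y) ≡ 0 (mod 11); the common zeros in that column are the intersection.
  x = 0: f ≡ 0 at y ∈ {6}; g ≡ 0 at y ∈ {0, 2}; common: ∅.
  x = 1: f ≡ 0 at y ∈ ∅; g ≡ 0 at y ∈ ∅; common: ∅.
  x = 2: f ≡ 0 at y ∈ {7, 9}; g ≡ 0 at y ∈ ∅; common: ∅.
  x = 3: f ≡ 0 at y ∈ {8, 10}; g ≡ 0 at y ∈ ∅; common: ∅.
  x = 4: f ≡ 0 at y ∈ ∅; g ≡ 0 at y ∈ ∅; common: ∅.
  x = 5: f ≡ 0 at y ∈ {0}; g ≡ 0 at y ∈ {5, 7}; common: ∅.
  x = 6: f ≡ 0 at y ∈ ∅; g ≡ 0 at y ∈ {1, 2}; common: ∅.
  x = 7: f ≡ 0 at y ∈ {6, 9}; g ≡ 0 at y ∈ ∅; common: ∅.
  x = 8: f ≡ 0 at y ∈ ∅; g ≡ 0 at y ∈ {1, 6}; common: ∅.
  x = 9: f ≡ 0 at y ∈ {0, 8}; g ≡ 0 at y ∈ ∅; common: ∅.
  x = 10: f ≡ 0 at y ∈ ∅; g ≡ 0 at y ∈ {5, 6}; common: ∅.
Collecting: common zeros = ∅, so the count is 0.
Comparison with the Bézout bound: 0 ≤ 4 = deg(f)·deg(g), as expected for curves with no common component (the affine F_11-count falls short of the bound because intersections may lie at infinity, over extension fields, or carry multiplicity).


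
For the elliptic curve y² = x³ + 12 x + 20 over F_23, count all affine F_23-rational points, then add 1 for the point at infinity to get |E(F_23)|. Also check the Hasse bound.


Affine points = {(2, 11), (2, 12), (6, 3), (6, 20), (9, 11), (9, 12), (10, 6), (10, 17), (12, 11), (12, 12), (13, 2), (13, 21), (17, 10), (17, 13), (19, 0), (20, 7), (20, 16)}; affine count = 17; |E(F_23)| = 18.

Discriminant check: Δ ∝ 4a³ + 27b² = 4·12³ + 27·20² = 4·1728 + 27·400 ≡ 2 (mod 23). Nonzero ⇒ E is nonsingular.
For each x ∈ F_23, compute rhs = x³ + 12·x + 20 mod 23, then count y ∈ F_23 with y² ≡ rhs.
  x = 0: rhs = 20, matching y values: none (0 points).
  x = 1: rhs = 10, matching y values: none (0 points).
  x = 2: rhs = 6, matching y values: 11, 12 (2 points).
  x = 3: rhs = 14, matching y values: none (0 points).
  x = 4: rhs = 17, matching y values: none (0 points).
  x = 5: rhs = 21, matching y values: none (0 points).
  x = 6: rhs = 9, matching y values: 3, 20 (2 points).
  x = 7: rhs = 10, matching y values: none (0 points).
  x = 8: rhs = 7, matching y values: none (0 points).
  x = 9: rhs = 6, matching y values: 11, 12 (2 points).
  x = 10: rhs = 13, matching y values: 6, 17 (2 points).
  x = 11: rhs = 11, matching y values: none (0 points).
  x = 12: rhs = 6, matching y values: 11, 12 (2 points).
  x = 13: rhs = 4, matching y values: 2, 21 (2 points).
  x = 14: rhs = 11, matching y values: none (0 points).
  x = 15: rhs = 10, matching y values: none (0 points).
  x = 16: rhs = 7, matching y values: none (0 points).
  x = 17: rhs = 8, matching y values: 10, 13 (2 points).
  x = 18: rhs = 19, matching y values: none (0 points).
  x = 19: rhs = 0, matching y values: 0 (1 points).
  x = 20: rhs = 3, matching y values: 7, 16 (2 points).
  x = 21: rhs = 11, matching y values: none (0 points).
  x = 22: rhs = 7, matching y values: none (0 points).
Total affine count: 17.
Full point count |E(F_23)| = 17 + 1 = 18.
Hasse bound: |18 − (23+1)| = |-6| = 6 ≤ 2√23 ≈ 9.5917 ✓.


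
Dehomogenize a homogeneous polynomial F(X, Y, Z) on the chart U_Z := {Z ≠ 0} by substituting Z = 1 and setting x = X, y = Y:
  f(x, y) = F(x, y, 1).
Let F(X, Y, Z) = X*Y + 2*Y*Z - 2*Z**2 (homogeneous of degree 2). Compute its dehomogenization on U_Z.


f(x, y) = x*y + 2*y - 2

On U_Z we set Z = 1. Each monomial c·X^i·Y^j·Z^k in F becomes c·x^i·y^j·1^k = c·x^i·y^j.
Substituting Z = 1: F(X, Y, 1) = x*y + 2*y - 2.
Note: deg(f) ≤ deg(F) = 2; strict inequality happens when F is divisible by Z (lost terms).


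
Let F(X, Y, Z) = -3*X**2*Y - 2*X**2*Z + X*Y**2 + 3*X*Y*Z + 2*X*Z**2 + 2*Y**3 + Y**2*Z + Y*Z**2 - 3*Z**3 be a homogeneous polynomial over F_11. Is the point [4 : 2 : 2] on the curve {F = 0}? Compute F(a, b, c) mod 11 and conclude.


F(4,2,2) ≡ 10 (mod 11); P is NOT on the curve.

Evaluate F(4, 2, 2) term-by-term (mod 11).
  -3*X**2*Y ↦ -3·16·2·1 = -96
  -2*X**2*Z ↦ -2·16·1·2 = -64
  X*Y**2 ↦ 1·4·4·1 = 16
  3*X*Y*Z ↦ 3·4·2·2 = 48
  2*X*Z**2 ↦ 2·4·1·4 = 32
  2*Y**3 ↦ 2·1·8·1 = 16
  Y**2*Z ↦ 1·1·4·2 = 8
  Y*Z**2 ↦ 1·1·2·4 = 8
  -3*Z**3 ↦ -3·1·1·8 = -24
Sum: F(4, 2, 2) = (-96) + (-64) + (16) + (48) + (32) + (16) + (8) + (8) + (-24) = -56.
Reducing mod 11: -56 ≡ 10 (mod 11).
Since F(a, b, c) ≡ 10 ≠ 0 (mod 11), P does NOT lie on the curve.


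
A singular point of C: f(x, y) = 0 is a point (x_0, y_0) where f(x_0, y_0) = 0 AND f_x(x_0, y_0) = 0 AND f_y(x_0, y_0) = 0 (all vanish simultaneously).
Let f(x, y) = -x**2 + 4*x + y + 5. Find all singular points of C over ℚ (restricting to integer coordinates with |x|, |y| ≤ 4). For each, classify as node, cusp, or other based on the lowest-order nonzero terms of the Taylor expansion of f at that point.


No singular points in the scanned grid; C is smooth there.

Compute partial derivatives:
  f_x = 4 - 2*x.
  f_y = 1.
f_y = 1 is a nonzero constant, so f_y never vanishes: no point (x, y) can satisfy f = f_x = f_y = 0. In particular no (x, y) ∈ {−4, ..., 4}² is singular; the curve is smooth.


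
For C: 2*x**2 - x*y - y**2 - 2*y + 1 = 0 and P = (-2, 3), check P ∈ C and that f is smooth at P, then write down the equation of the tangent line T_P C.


Tangent line at P: -11*x - 6*y - 4 = 0.

Step 1: f(-2, 3) = 0, so P lies on C.
Step 2: partial derivatives
  f_x(x, y) = 4*x - y, f_y(x, y) = -x - 2*y - 2.
  f_x(P) = -11, f_y(P) = -6 (gradient nonzero, so P is smooth).
Step 3: tangent line at P: -11·(x − -2) + -6·(y − 3) = 0.
Expanding: -11*x - 6*y - 4 = 0.


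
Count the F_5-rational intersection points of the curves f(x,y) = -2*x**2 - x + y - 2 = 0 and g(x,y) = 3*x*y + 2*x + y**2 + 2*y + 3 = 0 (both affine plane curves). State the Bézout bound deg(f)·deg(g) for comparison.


Common zeros: {(1, 0)}; count = 1; Bézout bound = 4.

deg(f) = 2, deg(g) = 2, so Bézout bound = 4.
Scan x ∈ F_5. For each x, list the y ∈ F_5 with f(x, y) ≡ 0 and those with g(x, y) ≡ 0 (mod 5); the common zeros in that column are the intersection.
  x = 0: f ≡ 0 at y ∈ {2}; g ≡ 0 at y ∈ ∅; common: ∅.
  x = 1: f ≡ 0 at y ∈ {0}; g ≡ 0 at y ∈ {0}; common: {0}.
  x = 2: f ≡ 0 at y ∈ {2}; g ≡ 0 at y ∈ {3, 4}; common: ∅.
  x = 3: f ≡ 0 at y ∈ {3}; g ≡ 0 at y ∈ {2}; common: ∅.
  x = 4: f ≡ 0 at y ∈ {3}; g ≡ 0 at y ∈ ∅; common: ∅.
Collecting: common zeros = {(1, 0)}, so the count is 1.
Comparison with the Bézout bound: 1 ≤ 4 = deg(f)·deg(g), as expected for curves with no common component (the affine F_5-count falls short of the bound because intersections may lie at infinity, over extension fields, or carry multiplicity).


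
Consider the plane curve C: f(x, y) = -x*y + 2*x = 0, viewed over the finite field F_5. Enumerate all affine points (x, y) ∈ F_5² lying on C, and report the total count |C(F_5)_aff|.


Affine F_5-points: {(0, 0), (0, 1), (0, 2), (0, 3), (0, 4), (1, 2), (2, 2), (3, 2), (4, 2)}; count = 9.

For each of the 25 pairs (x, y) ∈ F_5², evaluate f(x, y) mod 5. Record the zeros.
  x = 0: [0↦0, 1↦0, 2↦0, 3↦0, 4↦0]  zeros at y ∈ {0, 1, 2, 3, 4}
  x = 1: [0↦2, 1↦1, 2↦0, 3↦4, 4↦3]  zeros at y ∈ {2}
  x = 2: [0↦4, 1↦2, 2↦0, 3↦3, 4↦1]  zeros at y ∈ {2}
  x = 3: [0↦1, 1↦3, 2↦0, 3↦2, 4↦4]  zeros at y ∈ {2}
  x = 4: [0↦3, 1↦4, 2↦0, 3↦1, 4↦2]  zeros at y ∈ {2}
Collecting zeros: affine points = {(0, 0), (0, 1), (0, 2), (0, 3), (0, 4), (1, 2), (2, 2), (3, 2), (4, 2)}.
Total count |C(F_5)_aff| = 9.


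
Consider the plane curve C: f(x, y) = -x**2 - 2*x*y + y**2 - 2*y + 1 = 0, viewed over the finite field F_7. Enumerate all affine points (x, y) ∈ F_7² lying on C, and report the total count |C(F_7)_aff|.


Affine F_7-points: {(0, 1), (1, 0), (1, 4), (5, 1), (5, 4), (6, 0)}; count = 6.

For each of the 49 pairs (x, y) ∈ F_7², evaluate f(x, y) mod 7. Record the zeros.
  x = 0: [0↦1, 1↦0, 2↦1, 3↦4, 4↦2, 5↦2, 6↦4]  zeros at y ∈ {1}
  x = 1: [0↦0, 1↦4, 2↦3, 3↦4, 4↦0, 5↦5, 6↦5]  zeros at y ∈ {0, 4}
  x = 2: [0↦4, 1↦6, 2↦3, 3↦2, 4↦3, 5↦6, 6↦4]  zeros at y ∈ ∅
  x = 3: [0↦6, 1↦6, 2↦1, 3↦5, 4↦4, 5↦5, 6↦1]  zeros at y ∈ ∅
  x = 4: [0↦6, 1↦4, 2↦4, 3↦6, 4↦3, 5↦2, 6↦3]  zeros at y ∈ ∅
  x = 5: [0↦4, 1↦0, 2↦5, 3↦5, 4↦0, 5↦4, 6↦3]  zeros at y ∈ {1, 4}
  x = 6: [0↦0, 1↦1, 2↦4, 3↦2, 4↦2, 5↦4, 6↦1]  zeros at y ∈ {0}
Collecting zeros: affine points = {(0, 1), (1, 0), (1, 4), (5, 1), (5, 4), (6, 0)}.
Total count |C(F_7)_aff| = 6.


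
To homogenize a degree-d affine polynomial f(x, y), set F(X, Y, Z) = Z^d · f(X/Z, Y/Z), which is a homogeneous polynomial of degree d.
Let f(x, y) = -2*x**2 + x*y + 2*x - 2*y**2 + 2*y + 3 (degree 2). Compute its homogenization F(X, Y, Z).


F(X, Y, Z) = -2*X**2 + X*Y + 2*X*Z - 2*Y**2 + 2*Y*Z + 3*Z**2

deg(f) = 2.
Substitute x = X/Z, y = Y/Z into f, then multiply by Z^2.
  monomial -2·x^2·y^0 ↦ -2·X^2·Y^0·Z^0.
  monomial 1·x^1·y^1 ↦ 1·X^1·Y^1·Z^0.
  monomial 2·x^1·y^0 ↦ 2·X^1·Y^0·Z^1.
  monomial -2·x^0·y^2 ↦ -2·X^0·Y^2·Z^0.
  monomial 2·x^0·y^1 ↦ 2·X^0·Y^1·Z^1.
  monomial 3·x^0·y^0 ↦ 3·X^0·Y^0·Z^2.
Collecting: F(X, Y, Z) = -2*X**2 + X*Y + 2*X*Z - 2*Y**2 + 2*Y*Z + 3*Z**2.


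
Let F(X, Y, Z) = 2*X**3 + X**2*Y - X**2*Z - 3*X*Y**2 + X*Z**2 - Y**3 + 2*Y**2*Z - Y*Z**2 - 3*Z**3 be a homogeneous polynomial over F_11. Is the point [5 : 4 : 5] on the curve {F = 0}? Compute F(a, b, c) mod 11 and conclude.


F(5,4,5) ≡ 6 (mod 11); P is NOT on the curve.

Evaluate F(5, 4, 5) term-by-term (mod 11).
  2*X**3 ↦ 2·125·1·1 = 250
  X**2*Y ↦ 1·25·4·1 = 100
  -X**2*Z ↦ -1·25·1·5 = -125
  -3*X*Y**2 ↦ -3·5·16·1 = -240
  X*Z**2 ↦ 1·5·1·25 = 125
  -Y**3 ↦ -1·1·64·1 = -64
  2*Y**2*Z ↦ 2·1·16·5 = 160
  -Y*Z**2 ↦ -1·1·4·25 = -100
  -3*Z**3 ↦ -3·1·1·125 = -375
Sum: F(5, 4, 5) = (250) + (100) + (-125) + (-240) + (125) + (-64) + (160) + (-100) + (-375) = -269.
Reducing mod 11: -269 ≡ 6 (mod 11).
Since F(a, b, c) ≡ 6 ≠ 0 (mod 11), P does NOT lie on the curve.


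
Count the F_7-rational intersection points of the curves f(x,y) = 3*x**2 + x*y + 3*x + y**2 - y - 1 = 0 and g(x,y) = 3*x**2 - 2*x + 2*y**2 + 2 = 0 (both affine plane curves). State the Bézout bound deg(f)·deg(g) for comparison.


Common zeros: {(1, 3), (1, 4)}; count = 2; Bézout bound = 4.

deg(f) = 2, deg(g) = 2, so Bézout bound = 4.
Scan x ∈ F_7. For each x, list the y ∈ F_7 with f(x, y) ≡ 0 and those with g(x, y) ≡ 0 (mod 7); the common zeros in that column are the intersection.
  x = 0: f ≡ 0 at y ∈ ∅; g ≡ 0 at y ∈ ∅; common: ∅.
  x = 1: f ≡ 0 at y ∈ {3, 4}; g ≡ 0 at y ∈ {3, 4}; common: {3, 4}.
  x = 2: f ≡ 0 at y ∈ ∅; g ≡ 0 at y ∈ {3, 4}; common: ∅.
  x = 3: f ≡ 0 at y ∈ {0, 5}; g ≡ 0 at y ∈ ∅; common: ∅.
  x = 4: f ≡ 0 at y ∈ {1, 3}; g ≡ 0 at y ∈ {0}; common: ∅.
  x = 5: f ≡ 0 at y ∈ ∅; g ≡ 0 at y ∈ ∅; common: ∅.
  x = 6: f ≡ 0 at y ∈ {4, 5}; g ≡ 0 at y ∈ {0}; common: ∅.
Collecting: common zeros = {(1, 3), (1, 4)}, so the count is 2.
Comparison with the Bézout bound: 2 ≤ 4 = deg(f)·deg(g), as expected for curves with no common component (the affine F_7-count falls short of the bound because intersections may lie at infinity, over extension fields, or carry multiplicity).


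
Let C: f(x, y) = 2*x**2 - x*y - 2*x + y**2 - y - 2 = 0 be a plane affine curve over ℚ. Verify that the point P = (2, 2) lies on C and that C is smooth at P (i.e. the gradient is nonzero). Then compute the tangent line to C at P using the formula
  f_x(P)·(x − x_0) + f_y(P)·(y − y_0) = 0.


Tangent line at P: 4*x + y - 10 = 0.

Step 1: f(2, 2) = 0, so P lies on C.
Step 2: partial derivatives
  f_x(x, y) = 4*x - y - 2, f_y(x, y) = -x + 2*y - 1.
  f_x(P) = 4, f_y(P) = 1 (gradient nonzero, so P is smooth).
Step 3: tangent line at P: 4·(x − 2) + 1·(y − 2) = 0.
Expanding: 4*x + y - 10 = 0.


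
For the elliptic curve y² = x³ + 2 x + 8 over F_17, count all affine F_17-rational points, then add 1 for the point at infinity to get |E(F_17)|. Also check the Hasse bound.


Affine points = {(0, 5), (0, 12), (6, 7), (6, 10), (7, 5), (7, 12), (8, 3), (8, 14), (10, 5), (10, 12), (11, 1), (11, 16), (12, 3), (12, 14), (13, 2), (13, 15), (14, 3), (14, 14), (15, 8), (15, 9)}; affine count = 20; |E(F_17)| = 21.

Discriminant check: Δ ∝ 4a³ + 27b² = 4·2³ + 27·8² = 4·8 + 27·64 ≡ 9 (mod 17). Nonzero ⇒ E is nonsingular.
For each x ∈ F_17, compute rhs = x³ + 2·x + 8 mod 17, then count y ∈ F_17 with y² ≡ rhs.
  x = 0: rhs = 8, matching y values: 5, 12 (2 points).
  x = 1: rhs = 11, matching y values: none (0 points).
  x = 2: rhs = 3, matching y values: none (0 points).
  x = 3: rhs = 7, matching y values: none (0 points).
  x = 4: rhs = 12, matching y values: none (0 points).
  x = 5: rhs = 7, matching y values: none (0 points).
  x = 6: rhs = 15, matching y values: 7, 10 (2 points).
  x = 7: rhs = 8, matching y values: 5, 12 (2 points).
  x = 8: rhs = 9, matching y values: 3, 14 (2 points).
  x = 9: rhs = 7, matching y values: none (0 points).
  x = 10: rhs = 8, matching y values: 5, 12 (2 points).
  x = 11: rhs = 1, matching y values: 1, 16 (2 points).
  x = 12: rhs = 9, matching y values: 3, 14 (2 points).
  x = 13: rhs = 4, matching y values: 2, 15 (2 points).
  x = 14: rhs = 9, matching y values: 3, 14 (2 points).
  x = 15: rhs = 13, matching y values: 8, 9 (2 points).
  x = 16: rhs = 5, matching y values: none (0 points).
Total affine count: 20.
Full point count |E(F_17)| = 20 + 1 = 21.
Hasse bound: |21 − (17+1)| = |3| = 3 ≤ 2√17 ≈ 8.2462 ✓.


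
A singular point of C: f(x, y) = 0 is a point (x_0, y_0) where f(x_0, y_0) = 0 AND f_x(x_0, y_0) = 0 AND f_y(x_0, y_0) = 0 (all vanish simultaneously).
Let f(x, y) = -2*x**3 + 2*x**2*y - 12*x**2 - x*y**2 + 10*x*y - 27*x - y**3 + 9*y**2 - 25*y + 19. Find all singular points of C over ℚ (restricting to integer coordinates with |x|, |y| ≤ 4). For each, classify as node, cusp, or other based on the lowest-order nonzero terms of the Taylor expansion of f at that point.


Singular points: {(-1, 3)}; classification: cusp.

Compute partial derivatives:
  f_x = -6*x**2 + 4*x*y - 24*x - y**2 + 10*y - 27.
  f_y = 2*x**2 - 2*x*y + 10*x - 3*y**2 + 18*y - 25.
Scan x_0 ∈ {−4, ..., 4}. For each x_0, f_y(x_0, y) is a polynomial in y; find its integer roots y ∈ {−4, ..., 4}, then test f_x and f at those candidates.
  x = -4: f_y(-4, y) = -3*y**2 + 26*y - 33; no integer root y with |y| ≤ 4.
  x = -3: f_y(-3, y) = -3*y**2 + 24*y - 37; no integer root y with |y| ≤ 4.
  x = -2: f_y(-2, y) = -3*y**2 + 22*y - 37; no integer root y with |y| ≤ 4.
  x = -1: f_y(-1, y) = -3*y**2 + 20*y - 33; vanishes at y ∈ {3}. (-1, 3): f_x = 0, f = 0 — SINGULAR.
  x = 0: f_y(0, y) = -3*y**2 + 18*y - 25; no integer root y with |y| ≤ 4.
  x = 1: f_y(1, y) = -3*y**2 + 16*y - 13; vanishes at y ∈ {1}. (1, 1): f_x = -44 ≠ 0.
  x = 2: f_y(2, y) = -3*y**2 + 14*y + 3; no integer root y with |y| ≤ 4.
  x = 3: f_y(3, y) = -3*y**2 + 12*y + 23; no integer root y with |y| ≤ 4.
  x = 4: f_y(4, y) = -3*y**2 + 10*y + 47; no integer root y with |y| ≤ 4.
Only singular point on the grid: (-1, 3).
Classify: substitute x = -1 + u, y = 3 + v and expand: f = -2*u**3 + 2*u**2*v - u*v**2 - v**3 + v**2.
No constant or linear terms (consistent with a singular point). Quadratic part: v**2. Cubic part: -2*u**3 + 2*u**2*v - u*v**2 - v**3.
The quadratic part v**2 is a perfect square, so there is a single (double) tangent line v = 0, i.e. y = 3. Restricting the cubic part to that line (v = 0) leaves -2*u**3 ≠ 0, so f is not divisible by v and the branch is v² ≈ 2*u**3 to lowest order — this is a cusp.
Classification: cusp.


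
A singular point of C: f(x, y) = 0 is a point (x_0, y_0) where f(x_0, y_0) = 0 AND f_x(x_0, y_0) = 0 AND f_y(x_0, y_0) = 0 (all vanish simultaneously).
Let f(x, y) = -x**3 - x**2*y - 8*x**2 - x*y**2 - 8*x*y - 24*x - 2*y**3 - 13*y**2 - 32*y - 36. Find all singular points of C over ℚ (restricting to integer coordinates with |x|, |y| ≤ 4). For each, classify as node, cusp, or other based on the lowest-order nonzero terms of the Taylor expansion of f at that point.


Singular points: {(-2, -2)}; classification: cusp.

Compute partial derivatives:
  f_x = -3*x**2 - 2*x*y - 16*x - y**2 - 8*y - 24.
  f_y = -x**2 - 2*x*y - 8*x - 6*y**2 - 26*y - 32.
Scan x_0 ∈ {−4, ..., 4}. For each x_0, f_y(x_0, y) is a polynomial in y; find its integer roots y ∈ {−4, ..., 4}, then test f_x and f at those candidates.
  x = -4: f_y(-4, y) = -6*y**2 - 18*y - 16; no integer root y with |y| ≤ 4.
  x = -3: f_y(-3, y) = -6*y**2 - 20*y - 17; no integer root y with |y| ≤ 4.
  x = -2: f_y(-2, y) = -6*y**2 - 22*y - 20; vanishes at y ∈ {-2}. (-2, -2): f_x = 0, f = 0 — SINGULAR.
  x = -1: f_y(-1, y) = -6*y**2 - 24*y - 25; no integer root y with |y| ≤ 4.
  x = 0: f_y(0, y) = -6*y**2 - 26*y - 32; no integer root y with |y| ≤ 4.
  x = 1: f_y(1, y) = -6*y**2 - 28*y - 41; no integer root y with |y| ≤ 4.
  x = 2: f_y(2, y) = -6*y**2 - 30*y - 52; no integer root y with |y| ≤ 4.
  x = 3: f_y(3, y) = -6*y**2 - 32*y - 65; no integer root y with |y| ≤ 4.
  x = 4: f_y(4, y) = -6*y**2 - 34*y - 80; no integer root y with |y| ≤ 4.
Only singular point on the grid: (-2, -2).
Classify: substitute x = -2 + u, y = -2 + v and expand: f = -u**3 - u**2*v - u*v**2 - 2*v**3 + v**2.
No constant or linear terms (consistent with a singular point). Quadratic part: v**2. Cubic part: -u**3 - u**2*v - u*v**2 - 2*v**3.
The quadratic part v**2 is a perfect square, so there is a single (double) tangent line v = 0, i.e. y = -2. Restricting the cubic part to that line (v = 0) leaves -u**3 ≠ 0, so f is not divisible by v and the branch is v² ≈ u**3 to lowest order — this is a cusp.
Classification: cusp.
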